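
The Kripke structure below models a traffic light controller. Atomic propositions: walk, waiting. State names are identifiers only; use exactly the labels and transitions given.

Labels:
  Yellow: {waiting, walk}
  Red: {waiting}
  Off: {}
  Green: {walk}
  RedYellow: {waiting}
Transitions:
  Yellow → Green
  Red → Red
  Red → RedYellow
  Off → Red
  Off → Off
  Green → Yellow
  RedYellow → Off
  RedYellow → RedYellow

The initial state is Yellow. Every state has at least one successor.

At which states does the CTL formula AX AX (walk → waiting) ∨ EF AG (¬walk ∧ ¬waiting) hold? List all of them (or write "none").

{Yellow, Red, Off, RedYellow}

States satisfying AX (walk → waiting): {Red, Off, Green, RedYellow}.
States satisfying AX AX (walk → waiting): {Yellow, Red, Off, RedYellow}.
States satisfying AG (¬walk ∧ ¬waiting): ∅.
States satisfying EF AG (¬walk ∧ ¬waiting): ∅.
States satisfying AX AX (walk → waiting) ∨ EF AG (¬walk ∧ ¬waiting): {Yellow, Red, Off, RedYellow}.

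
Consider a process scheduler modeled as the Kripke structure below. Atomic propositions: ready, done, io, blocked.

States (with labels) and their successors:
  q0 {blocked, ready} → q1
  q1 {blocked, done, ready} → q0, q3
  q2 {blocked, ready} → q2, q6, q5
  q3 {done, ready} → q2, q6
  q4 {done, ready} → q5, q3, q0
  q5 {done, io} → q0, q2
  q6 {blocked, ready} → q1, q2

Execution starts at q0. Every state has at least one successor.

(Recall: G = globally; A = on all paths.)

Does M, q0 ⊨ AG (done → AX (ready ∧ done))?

States satisfying done → AX (ready ∧ done): {q0, q2, q6}.
States satisfying AG (done → AX (ready ∧ done)): ∅.
q1 is reachable from q0 and violates done → AX (ready ∧ done), so AG fails at q0.
q0 ∉ Sat(AG (done → AX (ready ∧ done))).

Violated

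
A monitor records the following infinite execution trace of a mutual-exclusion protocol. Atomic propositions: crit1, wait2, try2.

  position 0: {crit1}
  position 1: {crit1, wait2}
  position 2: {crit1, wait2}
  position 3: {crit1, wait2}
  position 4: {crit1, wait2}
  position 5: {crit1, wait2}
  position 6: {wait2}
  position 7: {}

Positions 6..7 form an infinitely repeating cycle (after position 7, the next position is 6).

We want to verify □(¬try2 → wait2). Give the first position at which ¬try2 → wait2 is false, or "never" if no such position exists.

At position 0 the labels are {crit1}, so ¬try2 → wait2 is false there. This is the first violation.

0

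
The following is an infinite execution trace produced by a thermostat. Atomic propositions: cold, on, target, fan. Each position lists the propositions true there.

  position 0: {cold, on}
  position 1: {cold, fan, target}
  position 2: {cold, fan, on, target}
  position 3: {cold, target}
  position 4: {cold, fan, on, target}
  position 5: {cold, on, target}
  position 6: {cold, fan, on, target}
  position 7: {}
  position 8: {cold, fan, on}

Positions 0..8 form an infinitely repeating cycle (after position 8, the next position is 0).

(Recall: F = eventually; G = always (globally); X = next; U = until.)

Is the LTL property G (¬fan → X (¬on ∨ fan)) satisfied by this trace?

Yes

¬fan → X (¬on ∨ fan) holds at every position 0..8, and those are all positions ever visited, so G (¬fan → X (¬on ∨ fan)) holds.
Positions where ¬fan holds: 0, 3, 5, 7.
Check X (¬on ∨ fan) at each: 0→ok, 3→ok, 5→ok, 7→ok.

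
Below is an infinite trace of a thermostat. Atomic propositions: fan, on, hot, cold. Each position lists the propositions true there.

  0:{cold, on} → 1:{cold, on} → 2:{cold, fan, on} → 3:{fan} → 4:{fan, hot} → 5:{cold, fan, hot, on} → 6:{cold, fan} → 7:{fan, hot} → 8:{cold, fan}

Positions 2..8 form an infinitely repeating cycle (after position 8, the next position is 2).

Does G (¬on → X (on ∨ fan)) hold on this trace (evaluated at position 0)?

¬on → X (on ∨ fan) holds at every position 0..8, and those are all positions ever visited, so G (¬on → X (on ∨ fan)) holds.
Positions where ¬on holds: 3, 4, 6, 7, 8.
Check X (on ∨ fan) at each: 3→ok, 4→ok, 6→ok, 7→ok, 8→ok.

Yes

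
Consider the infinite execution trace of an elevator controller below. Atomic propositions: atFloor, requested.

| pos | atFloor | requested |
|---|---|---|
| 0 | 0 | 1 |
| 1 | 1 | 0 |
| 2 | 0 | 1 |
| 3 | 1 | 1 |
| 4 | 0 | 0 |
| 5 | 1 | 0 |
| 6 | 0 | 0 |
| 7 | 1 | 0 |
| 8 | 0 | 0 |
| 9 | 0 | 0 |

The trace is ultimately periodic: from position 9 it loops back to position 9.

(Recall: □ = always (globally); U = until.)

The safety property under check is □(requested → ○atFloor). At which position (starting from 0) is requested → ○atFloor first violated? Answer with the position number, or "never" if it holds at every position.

Check requested → ○atFloor at each position in order: 0 ✓, 1 ✓, 2 ✓.
At position 3 the labels are {atFloor, requested} and the next position 4 has {}, so requested → ○atFloor is false there. This is the first violation.

3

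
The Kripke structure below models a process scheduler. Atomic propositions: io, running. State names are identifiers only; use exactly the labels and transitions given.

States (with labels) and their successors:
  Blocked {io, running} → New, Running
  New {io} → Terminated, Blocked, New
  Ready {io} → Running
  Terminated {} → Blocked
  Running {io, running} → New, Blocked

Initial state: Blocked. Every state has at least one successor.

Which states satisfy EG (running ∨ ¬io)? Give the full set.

{Blocked, Terminated, Running}

States satisfying running ∨ ¬io: {Blocked, Terminated, Running}.
States satisfying EG (running ∨ ¬io): {Blocked, Terminated, Running}.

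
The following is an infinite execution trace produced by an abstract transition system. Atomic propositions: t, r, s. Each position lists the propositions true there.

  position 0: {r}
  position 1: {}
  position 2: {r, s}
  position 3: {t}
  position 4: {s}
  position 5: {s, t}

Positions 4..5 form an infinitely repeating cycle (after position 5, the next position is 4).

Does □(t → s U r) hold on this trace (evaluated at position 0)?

Violated

t → s U r must hold at every position from 0 onward. It fails at position 3, so □(t → s U r) is false.
Positions where t holds: 3, 5.
Check s U r at each: 3→fails, 5→fails.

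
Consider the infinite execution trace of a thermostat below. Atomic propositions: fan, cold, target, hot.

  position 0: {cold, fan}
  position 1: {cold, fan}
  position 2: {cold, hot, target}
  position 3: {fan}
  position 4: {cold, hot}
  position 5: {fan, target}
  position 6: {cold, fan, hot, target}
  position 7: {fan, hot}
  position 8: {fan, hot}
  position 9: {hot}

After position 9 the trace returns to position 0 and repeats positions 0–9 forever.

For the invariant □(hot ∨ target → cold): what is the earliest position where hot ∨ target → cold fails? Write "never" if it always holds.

5

Check hot ∨ target → cold at each position in order: 0 ✓, 1 ✓, 2 ✓, 3 ✓, 4 ✓.
At position 5 the labels are {fan, target}, so hot ∨ target → cold is false there. This is the first violation.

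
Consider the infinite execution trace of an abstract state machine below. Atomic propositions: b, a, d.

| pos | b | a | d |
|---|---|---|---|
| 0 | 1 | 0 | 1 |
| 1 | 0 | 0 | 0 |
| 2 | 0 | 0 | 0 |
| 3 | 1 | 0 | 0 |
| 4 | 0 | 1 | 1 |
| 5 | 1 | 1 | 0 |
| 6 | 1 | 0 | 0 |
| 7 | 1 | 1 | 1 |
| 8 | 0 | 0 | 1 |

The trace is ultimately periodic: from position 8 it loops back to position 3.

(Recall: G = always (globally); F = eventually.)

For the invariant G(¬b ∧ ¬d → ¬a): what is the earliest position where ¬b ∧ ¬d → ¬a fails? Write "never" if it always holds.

never

¬b ∧ ¬d → ¬a holds at every position 0..8, and those are all the positions the trace ever visits, so the invariant G(¬b ∧ ¬d → ¬a) is never violated.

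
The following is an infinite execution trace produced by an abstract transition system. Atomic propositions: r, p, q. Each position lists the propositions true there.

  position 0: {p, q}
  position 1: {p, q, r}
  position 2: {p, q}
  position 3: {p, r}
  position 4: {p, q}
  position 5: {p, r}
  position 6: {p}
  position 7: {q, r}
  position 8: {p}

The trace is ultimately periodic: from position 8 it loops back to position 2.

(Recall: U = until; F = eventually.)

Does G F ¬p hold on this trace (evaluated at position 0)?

Yes

F ¬p holds at every position 0..8, and those are all positions ever visited, so G F ¬p holds.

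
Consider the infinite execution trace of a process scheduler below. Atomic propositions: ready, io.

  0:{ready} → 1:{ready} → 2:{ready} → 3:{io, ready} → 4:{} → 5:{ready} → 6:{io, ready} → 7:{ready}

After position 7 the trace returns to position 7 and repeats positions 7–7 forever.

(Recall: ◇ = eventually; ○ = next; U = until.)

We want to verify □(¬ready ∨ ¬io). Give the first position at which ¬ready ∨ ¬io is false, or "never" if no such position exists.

3

Check ¬ready ∨ ¬io at each position in order: 0 ✓, 1 ✓, 2 ✓.
At position 3 the labels are {io, ready}, so ¬ready ∨ ¬io is false there. This is the first violation.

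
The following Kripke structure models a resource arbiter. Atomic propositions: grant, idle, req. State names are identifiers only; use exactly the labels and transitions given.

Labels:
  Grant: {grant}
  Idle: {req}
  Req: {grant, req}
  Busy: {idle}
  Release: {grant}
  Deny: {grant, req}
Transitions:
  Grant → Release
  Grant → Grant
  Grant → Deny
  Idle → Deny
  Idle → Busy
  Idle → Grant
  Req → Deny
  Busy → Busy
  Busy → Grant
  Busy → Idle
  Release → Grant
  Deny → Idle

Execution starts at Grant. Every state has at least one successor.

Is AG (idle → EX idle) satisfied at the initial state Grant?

States satisfying idle → EX idle: {Grant, Idle, Req, Busy, Release, Deny}.
States satisfying AG (idle → EX idle): {Grant, Idle, Req, Busy, Release, Deny}.
Every state reachable from Grant satisfies idle → EX idle.
Grant ∈ Sat(AG (idle → EX idle)).

Holds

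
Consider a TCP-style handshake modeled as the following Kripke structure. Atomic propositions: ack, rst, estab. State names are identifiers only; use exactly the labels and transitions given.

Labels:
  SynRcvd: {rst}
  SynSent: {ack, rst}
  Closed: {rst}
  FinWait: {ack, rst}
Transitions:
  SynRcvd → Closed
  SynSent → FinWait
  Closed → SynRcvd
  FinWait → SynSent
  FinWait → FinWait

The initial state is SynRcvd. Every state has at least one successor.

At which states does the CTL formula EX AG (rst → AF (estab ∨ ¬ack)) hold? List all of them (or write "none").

{SynRcvd, Closed}

States satisfying AG (rst → AF (estab ∨ ¬ack)): {SynRcvd, Closed}.
States satisfying EX AG (rst → AF (estab ∨ ¬ack)): {SynRcvd, Closed}.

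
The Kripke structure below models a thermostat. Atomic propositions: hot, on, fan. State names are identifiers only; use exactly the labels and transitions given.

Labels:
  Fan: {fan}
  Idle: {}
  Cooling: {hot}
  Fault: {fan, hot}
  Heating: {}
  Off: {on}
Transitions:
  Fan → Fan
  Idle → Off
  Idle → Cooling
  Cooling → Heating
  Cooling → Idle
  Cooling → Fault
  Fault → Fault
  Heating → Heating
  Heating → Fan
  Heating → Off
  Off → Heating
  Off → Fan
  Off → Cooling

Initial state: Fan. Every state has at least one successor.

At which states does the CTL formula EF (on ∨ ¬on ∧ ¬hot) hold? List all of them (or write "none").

States satisfying on ∨ ¬on ∧ ¬hot: {Fan, Idle, Heating, Off}.
States satisfying EF (on ∨ ¬on ∧ ¬hot): {Fan, Idle, Cooling, Heating, Off}.

{Fan, Idle, Cooling, Heating, Off}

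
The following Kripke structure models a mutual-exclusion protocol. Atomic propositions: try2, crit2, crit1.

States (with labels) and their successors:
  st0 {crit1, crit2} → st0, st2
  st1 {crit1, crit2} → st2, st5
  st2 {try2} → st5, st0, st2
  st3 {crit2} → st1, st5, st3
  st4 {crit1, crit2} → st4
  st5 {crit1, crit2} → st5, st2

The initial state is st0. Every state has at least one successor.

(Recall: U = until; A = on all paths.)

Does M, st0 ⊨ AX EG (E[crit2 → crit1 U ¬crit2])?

States satisfying EG (E[crit2 → crit1 U ¬crit2]): {st0, st1, st2, st5}.
States satisfying AX EG (E[crit2 → crit1 U ¬crit2]): {st0, st1, st2, st5}.
st0 ∈ Sat(AX EG (E[crit2 → crit1 U ¬crit2])).

Holds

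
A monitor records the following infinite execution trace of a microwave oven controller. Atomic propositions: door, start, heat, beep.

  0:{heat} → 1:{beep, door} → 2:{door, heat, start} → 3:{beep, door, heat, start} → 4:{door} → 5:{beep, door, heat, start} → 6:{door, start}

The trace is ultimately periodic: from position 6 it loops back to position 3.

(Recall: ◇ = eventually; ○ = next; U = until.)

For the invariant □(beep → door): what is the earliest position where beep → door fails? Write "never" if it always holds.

never

beep → door holds at every position 0..6, and those are all the positions the trace ever visits, so the invariant □(beep → door) is never violated.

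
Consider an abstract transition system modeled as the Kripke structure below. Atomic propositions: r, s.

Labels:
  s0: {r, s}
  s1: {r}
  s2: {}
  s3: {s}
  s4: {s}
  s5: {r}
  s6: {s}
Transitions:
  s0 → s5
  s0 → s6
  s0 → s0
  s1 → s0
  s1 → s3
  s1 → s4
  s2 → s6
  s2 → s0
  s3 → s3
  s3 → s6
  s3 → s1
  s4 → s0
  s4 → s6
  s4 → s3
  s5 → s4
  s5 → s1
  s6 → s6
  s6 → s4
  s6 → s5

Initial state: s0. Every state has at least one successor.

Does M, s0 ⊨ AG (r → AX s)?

States satisfying r → AX s: {s1, s2, s3, s4, s6}.
States satisfying AG (r → AX s): ∅.
s0 is reachable from s0 and violates r → AX s, so AG fails at s0.
s0 ∉ Sat(AG (r → AX s)).

No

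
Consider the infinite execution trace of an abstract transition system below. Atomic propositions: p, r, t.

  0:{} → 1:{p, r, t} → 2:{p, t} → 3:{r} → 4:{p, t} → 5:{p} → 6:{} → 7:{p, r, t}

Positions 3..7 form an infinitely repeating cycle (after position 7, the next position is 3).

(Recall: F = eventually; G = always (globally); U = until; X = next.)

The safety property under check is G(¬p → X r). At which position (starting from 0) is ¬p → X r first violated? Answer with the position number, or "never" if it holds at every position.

Check ¬p → X r at each position in order: 0 ✓, 1 ✓, 2 ✓.
At position 3 the labels are {r} and the next position 4 has {p, t}, so ¬p → X r is false there. This is the first violation.

3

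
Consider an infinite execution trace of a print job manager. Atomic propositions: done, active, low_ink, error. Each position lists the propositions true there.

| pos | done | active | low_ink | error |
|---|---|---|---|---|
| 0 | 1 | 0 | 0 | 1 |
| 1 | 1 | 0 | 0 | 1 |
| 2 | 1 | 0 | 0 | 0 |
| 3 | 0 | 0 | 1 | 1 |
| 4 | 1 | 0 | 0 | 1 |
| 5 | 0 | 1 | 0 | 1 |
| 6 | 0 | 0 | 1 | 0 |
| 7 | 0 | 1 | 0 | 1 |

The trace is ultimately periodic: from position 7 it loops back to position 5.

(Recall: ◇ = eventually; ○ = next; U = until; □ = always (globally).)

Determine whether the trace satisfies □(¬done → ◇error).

Holds

¬done → ◇error holds at every position 0..7, and those are all positions ever visited, so □(¬done → ◇error) holds.
Positions where ¬done holds: 3, 5, 6, 7.
Check ◇error at each: 3→ok, 5→ok, 6→ok, 7→ok.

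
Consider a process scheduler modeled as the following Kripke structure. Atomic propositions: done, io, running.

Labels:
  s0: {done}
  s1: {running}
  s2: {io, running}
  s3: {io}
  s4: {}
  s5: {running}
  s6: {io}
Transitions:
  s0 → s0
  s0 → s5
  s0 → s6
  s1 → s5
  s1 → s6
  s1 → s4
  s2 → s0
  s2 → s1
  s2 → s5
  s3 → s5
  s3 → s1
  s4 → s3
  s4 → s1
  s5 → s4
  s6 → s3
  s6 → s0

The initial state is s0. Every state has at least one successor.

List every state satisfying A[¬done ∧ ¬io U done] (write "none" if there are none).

States satisfying ¬done ∧ ¬io: {s1, s4, s5}.
States satisfying done: {s0}.
States satisfying A[¬done ∧ ¬io U done]: {s0}.

{s0}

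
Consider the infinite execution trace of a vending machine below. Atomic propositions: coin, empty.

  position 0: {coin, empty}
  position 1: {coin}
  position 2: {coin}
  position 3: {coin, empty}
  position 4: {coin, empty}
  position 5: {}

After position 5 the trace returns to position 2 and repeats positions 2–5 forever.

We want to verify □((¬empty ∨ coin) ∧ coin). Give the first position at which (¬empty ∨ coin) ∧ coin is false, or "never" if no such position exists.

5

Check (¬empty ∨ coin) ∧ coin at each position in order: 0 ✓, 1 ✓, 2 ✓, 3 ✓, 4 ✓.
At position 5 the labels are {}, so (¬empty ∨ coin) ∧ coin is false there. This is the first violation.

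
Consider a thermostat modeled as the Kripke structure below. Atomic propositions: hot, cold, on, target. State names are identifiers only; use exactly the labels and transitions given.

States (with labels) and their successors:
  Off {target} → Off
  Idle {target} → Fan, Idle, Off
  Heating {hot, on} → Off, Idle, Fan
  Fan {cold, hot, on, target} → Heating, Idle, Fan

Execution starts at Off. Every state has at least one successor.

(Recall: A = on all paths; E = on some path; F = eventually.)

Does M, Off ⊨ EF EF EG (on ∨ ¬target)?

States satisfying EF EG (on ∨ ¬target): {Idle, Heating, Fan}.
States satisfying EF EF EG (on ∨ ¬target): {Idle, Heating, Fan}.
No suitable path/successor from Off witnesses the formula.
Off ∉ Sat(EF EF EG (on ∨ ¬target)).

Violated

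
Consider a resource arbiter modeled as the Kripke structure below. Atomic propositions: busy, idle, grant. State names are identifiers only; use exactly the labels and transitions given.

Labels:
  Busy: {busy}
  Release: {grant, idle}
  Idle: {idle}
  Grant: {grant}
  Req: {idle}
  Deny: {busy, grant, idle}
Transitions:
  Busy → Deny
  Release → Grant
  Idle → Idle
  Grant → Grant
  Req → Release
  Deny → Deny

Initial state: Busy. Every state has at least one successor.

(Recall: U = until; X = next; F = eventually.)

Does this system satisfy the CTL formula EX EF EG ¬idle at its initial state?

States satisfying EF EG ¬idle: {Release, Grant, Req}.
States satisfying EX EF EG ¬idle: {Release, Grant, Req}.
No suitable path/successor from Busy witnesses the formula.
Busy ∉ Sat(EX EF EG ¬idle).

No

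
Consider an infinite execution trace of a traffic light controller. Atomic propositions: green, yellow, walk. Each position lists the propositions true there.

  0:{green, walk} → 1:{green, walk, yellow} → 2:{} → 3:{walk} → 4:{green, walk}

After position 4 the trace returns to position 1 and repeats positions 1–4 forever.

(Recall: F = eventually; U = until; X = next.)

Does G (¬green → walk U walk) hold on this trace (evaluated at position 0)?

¬green → walk U walk must hold at every position from 0 onward. It fails at position 2, so G (¬green → walk U walk) is false.
Positions where ¬green holds: 2, 3.
Check walk U walk at each: 2→fails, 3→ok.

Violated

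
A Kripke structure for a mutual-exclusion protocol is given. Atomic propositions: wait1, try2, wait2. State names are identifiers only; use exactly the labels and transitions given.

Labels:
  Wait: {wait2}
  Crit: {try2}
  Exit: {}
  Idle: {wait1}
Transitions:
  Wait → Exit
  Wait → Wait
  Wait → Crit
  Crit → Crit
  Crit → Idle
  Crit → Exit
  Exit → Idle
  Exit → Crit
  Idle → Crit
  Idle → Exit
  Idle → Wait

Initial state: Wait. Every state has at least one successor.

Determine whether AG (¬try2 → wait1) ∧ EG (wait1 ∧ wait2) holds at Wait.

Does not hold

States satisfying ¬try2 → wait1: {Crit, Idle}.
States satisfying AG (¬try2 → wait1): ∅.
States satisfying wait1 ∧ wait2: ∅.
States satisfying EG (wait1 ∧ wait2): ∅.
States satisfying AG (¬try2 → wait1) ∧ EG (wait1 ∧ wait2): ∅.
Wait ∉ Sat(AG (¬try2 → wait1) ∧ EG (wait1 ∧ wait2)).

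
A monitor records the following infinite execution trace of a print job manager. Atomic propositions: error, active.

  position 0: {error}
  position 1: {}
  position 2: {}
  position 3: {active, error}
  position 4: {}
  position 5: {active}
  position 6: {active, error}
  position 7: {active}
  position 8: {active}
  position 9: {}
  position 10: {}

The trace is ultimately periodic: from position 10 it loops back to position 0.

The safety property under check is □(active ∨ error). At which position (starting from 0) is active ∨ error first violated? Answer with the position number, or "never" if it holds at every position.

Check active ∨ error at each position in order: 0 ✓.
At position 1 the labels are {}, so active ∨ error is false there. This is the first violation.

1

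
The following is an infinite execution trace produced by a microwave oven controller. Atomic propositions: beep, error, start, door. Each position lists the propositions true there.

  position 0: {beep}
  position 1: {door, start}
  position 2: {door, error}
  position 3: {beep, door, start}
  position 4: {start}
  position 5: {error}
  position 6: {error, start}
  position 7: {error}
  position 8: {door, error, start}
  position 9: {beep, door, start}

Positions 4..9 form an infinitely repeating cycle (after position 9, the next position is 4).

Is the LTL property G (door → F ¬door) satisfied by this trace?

door → F ¬door holds at every position 0..9, and those are all positions ever visited, so G (door → F ¬door) holds.
Positions where door holds: 1, 2, 3, 8, 9.
Check F ¬door at each: 1→ok, 2→ok, 3→ok, 8→ok, 9→ok.

Holds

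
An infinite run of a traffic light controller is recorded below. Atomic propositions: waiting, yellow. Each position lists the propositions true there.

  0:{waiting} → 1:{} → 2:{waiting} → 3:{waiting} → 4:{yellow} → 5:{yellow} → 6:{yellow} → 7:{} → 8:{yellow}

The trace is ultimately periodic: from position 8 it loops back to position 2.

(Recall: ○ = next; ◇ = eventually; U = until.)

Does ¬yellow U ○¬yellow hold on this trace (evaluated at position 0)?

Yes

Walking from position 0: ○¬yellow first holds at position 0, and ¬yellow holds at every earlier position along the way, so ¬yellow U ○¬yellow holds.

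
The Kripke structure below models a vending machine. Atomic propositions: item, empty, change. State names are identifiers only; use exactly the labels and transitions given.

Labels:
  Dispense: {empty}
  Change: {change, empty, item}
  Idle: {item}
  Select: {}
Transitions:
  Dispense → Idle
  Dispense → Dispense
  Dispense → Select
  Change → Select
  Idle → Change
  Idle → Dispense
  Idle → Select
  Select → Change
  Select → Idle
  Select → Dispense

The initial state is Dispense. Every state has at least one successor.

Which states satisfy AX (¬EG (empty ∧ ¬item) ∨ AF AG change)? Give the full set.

{Change}

States satisfying ¬EG (empty ∧ ¬item) ∨ AF AG change: {Change, Idle, Select}.
States satisfying AX (¬EG (empty ∧ ¬item) ∨ AF AG change): {Change}.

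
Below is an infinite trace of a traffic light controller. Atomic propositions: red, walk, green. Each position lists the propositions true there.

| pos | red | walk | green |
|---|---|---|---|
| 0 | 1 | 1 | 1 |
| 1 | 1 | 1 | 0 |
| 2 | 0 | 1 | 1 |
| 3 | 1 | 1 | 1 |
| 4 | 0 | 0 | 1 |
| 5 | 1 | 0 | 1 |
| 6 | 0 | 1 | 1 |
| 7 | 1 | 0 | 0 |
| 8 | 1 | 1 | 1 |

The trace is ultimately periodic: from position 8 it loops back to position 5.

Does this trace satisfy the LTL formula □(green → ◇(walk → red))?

green → ◇(walk → red) holds at every position 0..8, and those are all positions ever visited, so □(green → ◇(walk → red)) holds.
Positions where green holds: 0, 2, 3, 4, 5, 6, 8.
Check ◇(walk → red) at each: 0→ok, 2→ok, 3→ok, 4→ok, 5→ok, 6→ok, 8→ok.

Holds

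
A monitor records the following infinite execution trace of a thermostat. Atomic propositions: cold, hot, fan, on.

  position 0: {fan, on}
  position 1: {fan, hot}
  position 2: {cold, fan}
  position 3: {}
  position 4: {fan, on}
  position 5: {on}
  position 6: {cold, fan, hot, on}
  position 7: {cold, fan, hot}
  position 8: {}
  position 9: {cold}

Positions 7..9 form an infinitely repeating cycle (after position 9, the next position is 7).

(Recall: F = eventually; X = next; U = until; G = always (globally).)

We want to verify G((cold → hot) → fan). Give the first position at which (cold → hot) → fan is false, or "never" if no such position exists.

Check (cold → hot) → fan at each position in order: 0 ✓, 1 ✓, 2 ✓.
At position 3 the labels are {}, so (cold → hot) → fan is false there. This is the first violation.

3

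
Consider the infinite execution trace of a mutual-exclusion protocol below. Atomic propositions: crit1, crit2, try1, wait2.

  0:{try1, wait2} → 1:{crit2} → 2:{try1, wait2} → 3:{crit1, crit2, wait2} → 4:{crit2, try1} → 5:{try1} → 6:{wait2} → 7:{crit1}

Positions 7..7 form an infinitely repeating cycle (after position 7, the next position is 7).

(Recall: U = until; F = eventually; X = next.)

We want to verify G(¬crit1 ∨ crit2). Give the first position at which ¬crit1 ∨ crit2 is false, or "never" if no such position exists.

7

Check ¬crit1 ∨ crit2 at each position in order: 0 ✓, 1 ✓, 2 ✓, 3 ✓, 4 ✓, 5 ✓, 6 ✓.
At position 7 the labels are {crit1}, so ¬crit1 ∨ crit2 is false there. This is the first violation.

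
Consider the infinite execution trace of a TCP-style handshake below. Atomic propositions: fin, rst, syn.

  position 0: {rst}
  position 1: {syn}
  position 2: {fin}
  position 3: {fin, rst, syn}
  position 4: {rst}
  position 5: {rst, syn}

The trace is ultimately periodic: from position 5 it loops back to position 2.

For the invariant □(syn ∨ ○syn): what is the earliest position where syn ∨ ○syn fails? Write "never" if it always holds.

syn ∨ ○syn holds at every position 0..5, and those are all the positions the trace ever visits, so the invariant □(syn ∨ ○syn) is never violated.

never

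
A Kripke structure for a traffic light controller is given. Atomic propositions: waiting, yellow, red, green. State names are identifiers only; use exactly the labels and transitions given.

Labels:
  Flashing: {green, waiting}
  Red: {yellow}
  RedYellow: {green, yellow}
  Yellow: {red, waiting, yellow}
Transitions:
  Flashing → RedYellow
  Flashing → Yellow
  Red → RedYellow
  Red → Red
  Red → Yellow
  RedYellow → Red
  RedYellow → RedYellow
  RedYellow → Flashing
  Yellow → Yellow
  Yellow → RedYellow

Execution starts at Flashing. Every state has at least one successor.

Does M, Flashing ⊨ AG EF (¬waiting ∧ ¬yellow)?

States satisfying EF (¬waiting ∧ ¬yellow): ∅.
States satisfying AG EF (¬waiting ∧ ¬yellow): ∅.
Flashing is reachable from Flashing and violates EF (¬waiting ∧ ¬yellow), so AG fails at Flashing.
Flashing ∉ Sat(AG EF (¬waiting ∧ ¬yellow)).

Violated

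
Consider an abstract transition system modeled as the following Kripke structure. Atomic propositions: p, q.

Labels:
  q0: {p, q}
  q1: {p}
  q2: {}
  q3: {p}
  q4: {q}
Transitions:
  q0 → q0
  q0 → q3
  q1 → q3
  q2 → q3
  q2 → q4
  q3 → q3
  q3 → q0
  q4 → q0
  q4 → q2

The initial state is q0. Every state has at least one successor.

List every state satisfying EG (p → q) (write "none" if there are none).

States satisfying p → q: {q0, q2, q4}.
States satisfying EG (p → q): {q0, q2, q4}.

{q0, q2, q4}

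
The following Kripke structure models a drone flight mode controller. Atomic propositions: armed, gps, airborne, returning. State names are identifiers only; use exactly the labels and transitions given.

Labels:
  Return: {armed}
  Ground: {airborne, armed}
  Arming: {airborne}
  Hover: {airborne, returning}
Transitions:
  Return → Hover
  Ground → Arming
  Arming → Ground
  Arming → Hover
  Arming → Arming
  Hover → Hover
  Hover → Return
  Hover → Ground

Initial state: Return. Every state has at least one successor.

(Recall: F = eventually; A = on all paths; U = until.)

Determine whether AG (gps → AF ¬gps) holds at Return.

Yes

States satisfying gps → AF ¬gps: {Return, Ground, Arming, Hover}.
States satisfying AG (gps → AF ¬gps): {Return, Ground, Arming, Hover}.
Every state reachable from Return satisfies gps → AF ¬gps.
Return ∈ Sat(AG (gps → AF ¬gps)).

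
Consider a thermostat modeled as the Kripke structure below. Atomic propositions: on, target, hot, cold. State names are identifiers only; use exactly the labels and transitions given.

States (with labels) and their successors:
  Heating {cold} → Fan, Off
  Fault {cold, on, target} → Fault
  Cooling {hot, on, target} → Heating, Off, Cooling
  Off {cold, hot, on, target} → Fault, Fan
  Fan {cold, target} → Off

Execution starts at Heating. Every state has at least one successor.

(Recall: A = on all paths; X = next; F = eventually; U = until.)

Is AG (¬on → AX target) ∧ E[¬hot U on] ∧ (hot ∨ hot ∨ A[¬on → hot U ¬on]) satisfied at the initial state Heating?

States satisfying ¬on → AX target: {Heating, Fault, Cooling, Off, Fan}.
States satisfying AG (¬on → AX target): {Heating, Fault, Cooling, Off, Fan}.
States satisfying ¬hot: {Heating, Fault, Fan}.
States satisfying on: {Fault, Cooling, Off}.
States satisfying E[¬hot U on]: {Heating, Fault, Cooling, Off, Fan}.
States satisfying hot ∨ hot: {Cooling, Off}.
States satisfying ¬on → hot: {Fault, Cooling, Off}.
States satisfying ¬on: {Heating, Fan}.
States satisfying A[¬on → hot U ¬on]: {Heating, Fan}.
States satisfying hot ∨ hot ∨ A[¬on → hot U ¬on]: {Heating, Cooling, Off, Fan}.
States satisfying E[¬hot U on] ∧ (hot ∨ hot ∨ A[¬on → hot U ¬on]): {Heating, Cooling, Off, Fan}.
States satisfying AG (¬on → AX target) ∧ E[¬hot U on] ∧ (hot ∨ hot ∨ A[¬on → hot U ¬on]): {Heating, Cooling, Off, Fan}.
Heating ∈ Sat(AG (¬on → AX target) ∧ E[¬hot U on] ∧ (hot ∨ hot ∨ A[¬on → hot U ¬on])).

Holds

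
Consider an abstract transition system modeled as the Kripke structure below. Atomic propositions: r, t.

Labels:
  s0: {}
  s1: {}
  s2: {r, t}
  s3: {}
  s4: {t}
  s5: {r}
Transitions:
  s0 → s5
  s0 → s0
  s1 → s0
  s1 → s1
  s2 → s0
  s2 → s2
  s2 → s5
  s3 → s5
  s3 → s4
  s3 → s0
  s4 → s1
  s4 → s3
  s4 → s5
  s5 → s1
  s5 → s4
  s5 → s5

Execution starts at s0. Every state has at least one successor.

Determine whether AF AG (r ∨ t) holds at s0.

States satisfying AG (r ∨ t): ∅.
States satisfying AF AG (r ∨ t): ∅.
There is a path from s0 along which AG (r ∨ t) never holds.
s0 ∉ Sat(AF AG (r ∨ t)).

Does not hold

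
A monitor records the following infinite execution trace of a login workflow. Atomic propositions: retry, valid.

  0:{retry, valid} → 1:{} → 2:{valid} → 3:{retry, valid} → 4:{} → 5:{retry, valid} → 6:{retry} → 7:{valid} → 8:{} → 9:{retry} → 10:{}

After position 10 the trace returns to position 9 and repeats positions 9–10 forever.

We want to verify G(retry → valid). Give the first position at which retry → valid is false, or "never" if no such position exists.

Check retry → valid at each position in order: 0 ✓, 1 ✓, 2 ✓, 3 ✓, 4 ✓, 5 ✓.
At position 6 the labels are {retry}, so retry → valid is false there. This is the first violation.

6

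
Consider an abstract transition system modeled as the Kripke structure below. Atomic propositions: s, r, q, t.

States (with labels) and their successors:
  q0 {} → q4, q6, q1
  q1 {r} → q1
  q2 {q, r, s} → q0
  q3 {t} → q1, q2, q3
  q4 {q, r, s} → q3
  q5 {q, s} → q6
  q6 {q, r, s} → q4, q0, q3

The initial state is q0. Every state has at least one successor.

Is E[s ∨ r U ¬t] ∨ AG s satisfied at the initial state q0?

Satisfied

States satisfying s ∨ r: {q1, q2, q4, q5, q6}.
States satisfying ¬t: {q0, q1, q2, q4, q5, q6}.
States satisfying E[s ∨ r U ¬t]: {q0, q1, q2, q4, q5, q6}.
States satisfying s: {q2, q4, q5, q6}.
States satisfying AG s: ∅.
States satisfying E[s ∨ r U ¬t] ∨ AG s: {q0, q1, q2, q4, q5, q6}.
q0 ∈ Sat(E[s ∨ r U ¬t] ∨ AG s).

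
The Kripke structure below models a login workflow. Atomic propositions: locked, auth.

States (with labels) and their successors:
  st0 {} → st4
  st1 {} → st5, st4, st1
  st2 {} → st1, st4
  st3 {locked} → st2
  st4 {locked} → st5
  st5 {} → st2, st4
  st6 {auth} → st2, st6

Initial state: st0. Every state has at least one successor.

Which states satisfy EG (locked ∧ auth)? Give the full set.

States satisfying locked ∧ auth: ∅.
States satisfying EG (locked ∧ auth): ∅.

none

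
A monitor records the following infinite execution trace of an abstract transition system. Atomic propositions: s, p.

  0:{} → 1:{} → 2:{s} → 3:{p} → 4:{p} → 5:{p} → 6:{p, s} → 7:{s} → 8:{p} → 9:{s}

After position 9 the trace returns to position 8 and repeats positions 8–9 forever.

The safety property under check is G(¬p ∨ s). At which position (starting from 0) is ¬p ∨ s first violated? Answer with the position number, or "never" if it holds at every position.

Check ¬p ∨ s at each position in order: 0 ✓, 1 ✓, 2 ✓.
At position 3 the labels are {p}, so ¬p ∨ s is false there. This is the first violation.

3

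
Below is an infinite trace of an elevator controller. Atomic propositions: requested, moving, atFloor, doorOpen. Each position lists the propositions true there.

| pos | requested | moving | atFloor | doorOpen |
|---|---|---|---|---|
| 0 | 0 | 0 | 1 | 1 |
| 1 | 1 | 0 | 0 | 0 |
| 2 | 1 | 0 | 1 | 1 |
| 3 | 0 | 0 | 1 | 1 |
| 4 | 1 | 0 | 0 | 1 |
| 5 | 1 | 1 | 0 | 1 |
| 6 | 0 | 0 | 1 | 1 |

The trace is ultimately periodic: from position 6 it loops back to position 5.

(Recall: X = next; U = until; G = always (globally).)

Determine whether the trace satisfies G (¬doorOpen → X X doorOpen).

¬doorOpen → X X doorOpen holds at every position 0..6, and those are all positions ever visited, so G (¬doorOpen → X X doorOpen) holds.
Positions where ¬doorOpen holds: 1.
Check X X doorOpen at each: 1→ok.

Holds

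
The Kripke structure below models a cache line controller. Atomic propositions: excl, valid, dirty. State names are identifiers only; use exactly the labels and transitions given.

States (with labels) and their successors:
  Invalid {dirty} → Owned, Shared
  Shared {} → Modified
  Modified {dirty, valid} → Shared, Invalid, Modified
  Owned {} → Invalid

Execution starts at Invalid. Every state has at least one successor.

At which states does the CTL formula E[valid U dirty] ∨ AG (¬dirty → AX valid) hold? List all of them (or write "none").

States satisfying valid: {Modified}.
States satisfying dirty: {Invalid, Modified}.
States satisfying E[valid U dirty]: {Invalid, Modified}.
States satisfying ¬dirty → AX valid: {Invalid, Shared, Modified}.
States satisfying AG (¬dirty → AX valid): ∅.
States satisfying E[valid U dirty] ∨ AG (¬dirty → AX valid): {Invalid, Modified}.

{Invalid, Modified}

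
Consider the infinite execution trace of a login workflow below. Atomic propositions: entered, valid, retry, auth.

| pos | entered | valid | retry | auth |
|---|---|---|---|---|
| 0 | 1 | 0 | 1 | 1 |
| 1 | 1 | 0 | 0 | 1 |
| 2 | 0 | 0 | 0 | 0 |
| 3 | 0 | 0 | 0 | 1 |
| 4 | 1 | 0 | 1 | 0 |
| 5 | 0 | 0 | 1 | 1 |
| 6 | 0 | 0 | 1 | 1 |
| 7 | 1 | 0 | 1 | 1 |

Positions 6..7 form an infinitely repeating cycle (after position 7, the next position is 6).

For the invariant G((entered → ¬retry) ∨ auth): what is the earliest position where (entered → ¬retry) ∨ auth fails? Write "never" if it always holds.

Check (entered → ¬retry) ∨ auth at each position in order: 0 ✓, 1 ✓, 2 ✓, 3 ✓.
At position 4 the labels are {entered, retry}, so (entered → ¬retry) ∨ auth is false there. This is the first violation.

4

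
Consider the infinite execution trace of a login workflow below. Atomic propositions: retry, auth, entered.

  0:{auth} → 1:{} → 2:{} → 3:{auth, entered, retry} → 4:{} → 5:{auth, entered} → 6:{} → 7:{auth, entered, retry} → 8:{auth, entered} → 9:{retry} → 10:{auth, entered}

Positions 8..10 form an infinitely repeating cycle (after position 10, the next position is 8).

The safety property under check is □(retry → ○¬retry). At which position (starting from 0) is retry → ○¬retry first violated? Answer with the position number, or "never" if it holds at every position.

never

retry → ○¬retry holds at every position 0..10, and those are all the positions the trace ever visits, so the invariant □(retry → ○¬retry) is never violated.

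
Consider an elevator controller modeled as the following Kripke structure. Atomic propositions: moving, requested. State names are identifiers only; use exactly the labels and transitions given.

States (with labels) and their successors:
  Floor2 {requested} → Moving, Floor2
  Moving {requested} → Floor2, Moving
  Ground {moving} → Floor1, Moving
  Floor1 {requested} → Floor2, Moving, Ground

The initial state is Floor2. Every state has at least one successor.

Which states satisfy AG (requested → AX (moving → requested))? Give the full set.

States satisfying requested → AX (moving → requested): {Floor2, Moving, Ground}.
States satisfying AG (requested → AX (moving → requested)): {Floor2, Moving}.

{Floor2, Moving}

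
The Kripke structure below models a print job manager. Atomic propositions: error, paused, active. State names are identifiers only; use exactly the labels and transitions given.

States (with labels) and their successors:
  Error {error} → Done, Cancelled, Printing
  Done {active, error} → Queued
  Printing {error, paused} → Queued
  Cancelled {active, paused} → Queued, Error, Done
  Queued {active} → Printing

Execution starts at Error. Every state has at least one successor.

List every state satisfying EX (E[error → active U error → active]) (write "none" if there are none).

{Error, Done, Printing, Cancelled}

States satisfying E[error → active U error → active]: {Done, Cancelled, Queued}.
States satisfying EX (E[error → active U error → active]): {Error, Done, Printing, Cancelled}.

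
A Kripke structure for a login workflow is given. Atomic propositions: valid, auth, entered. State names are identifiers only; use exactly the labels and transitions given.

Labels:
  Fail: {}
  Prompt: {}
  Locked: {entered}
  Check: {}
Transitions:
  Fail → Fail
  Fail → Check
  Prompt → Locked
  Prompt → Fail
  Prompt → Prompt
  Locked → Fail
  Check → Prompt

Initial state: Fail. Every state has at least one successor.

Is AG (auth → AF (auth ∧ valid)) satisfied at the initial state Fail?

Holds

States satisfying auth → AF (auth ∧ valid): {Fail, Prompt, Locked, Check}.
States satisfying AG (auth → AF (auth ∧ valid)): {Fail, Prompt, Locked, Check}.
Every state reachable from Fail satisfies auth → AF (auth ∧ valid).
Fail ∈ Sat(AG (auth → AF (auth ∧ valid))).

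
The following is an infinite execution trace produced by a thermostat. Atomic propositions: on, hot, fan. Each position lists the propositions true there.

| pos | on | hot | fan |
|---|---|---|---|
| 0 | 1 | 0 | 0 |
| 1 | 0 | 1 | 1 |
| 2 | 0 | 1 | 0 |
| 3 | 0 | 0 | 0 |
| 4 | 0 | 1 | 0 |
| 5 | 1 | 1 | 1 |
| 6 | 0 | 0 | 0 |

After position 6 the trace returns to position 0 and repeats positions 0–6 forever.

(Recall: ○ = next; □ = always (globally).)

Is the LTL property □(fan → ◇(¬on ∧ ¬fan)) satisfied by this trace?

fan → ◇(¬on ∧ ¬fan) holds at every position 0..6, and those are all positions ever visited, so □(fan → ◇(¬on ∧ ¬fan)) holds.
Positions where fan holds: 1, 5.
Check ◇(¬on ∧ ¬fan) at each: 1→ok, 5→ok.

Yes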